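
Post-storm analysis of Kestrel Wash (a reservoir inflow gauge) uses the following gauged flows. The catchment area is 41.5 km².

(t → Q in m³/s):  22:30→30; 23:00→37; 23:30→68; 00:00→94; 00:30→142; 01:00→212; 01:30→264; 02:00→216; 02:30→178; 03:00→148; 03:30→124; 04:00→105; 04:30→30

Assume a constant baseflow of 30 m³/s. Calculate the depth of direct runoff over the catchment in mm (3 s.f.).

Direct runoff: 0.0, 7.0, 38.0, 64.0, 112.0, 182.0, 234.0, 186.0, 148.0, 118.0, 94.0, 75.0, 0.0 m³/s; ΣQ_DR = 1258 m³/s.
V = ΣQ_DR · Δt = 1258 × 1800 s = 2.264 × 10^6 m³.
Over A = 41.5 km², depth = V / A = 54.6 mm.

d ≈ 54.6 mm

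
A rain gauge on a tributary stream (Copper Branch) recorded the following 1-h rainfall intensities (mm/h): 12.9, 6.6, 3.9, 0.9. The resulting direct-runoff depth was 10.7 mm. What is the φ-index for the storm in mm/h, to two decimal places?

Only the 2 blocks with intensity above φ contribute runoff: 12.9, 6.6 mm/h.
Σ(I−φ)·Δt = d  ⇒  (12.9+6.6 − 2φ)·1 = 10.7
φ = (19.50 − 10.7/1) / 2 = 4.40 mm/h.

φ ≈ 4.40 mm/h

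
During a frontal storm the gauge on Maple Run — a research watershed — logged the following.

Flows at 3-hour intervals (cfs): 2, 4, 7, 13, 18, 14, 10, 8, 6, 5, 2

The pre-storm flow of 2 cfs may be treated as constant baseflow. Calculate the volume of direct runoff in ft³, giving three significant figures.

V ≈ 7.24 × 10^5 ft³

Direct-runoff ordinates (Q − Q_b): 0.0, 2.0, 5.0, 11.0, 16.0, 12.0, 8.0, 6.0, 4.0, 3.0, 0.0 cfs.
ΣQ_DR = 67.00 cfs.
With Δt = 3 h = 10800 s, V = ΣQ_DR · Δt = 67.00 × 10800 = 7.24 × 10^5 ft³.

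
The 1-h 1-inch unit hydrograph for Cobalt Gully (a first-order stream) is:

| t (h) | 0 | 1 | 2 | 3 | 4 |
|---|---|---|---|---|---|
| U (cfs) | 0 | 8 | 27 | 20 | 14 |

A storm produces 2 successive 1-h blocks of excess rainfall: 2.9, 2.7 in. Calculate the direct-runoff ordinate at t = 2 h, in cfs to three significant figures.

Q ≈ 99.9 cfs

By discrete convolution, Q_j = Σ (P_i / 1 in) · U_{j−i}.
At t = 2 h (j=2): Q = (2.9/1)·27 + (2.7/1)·8 = 99.9 cfs.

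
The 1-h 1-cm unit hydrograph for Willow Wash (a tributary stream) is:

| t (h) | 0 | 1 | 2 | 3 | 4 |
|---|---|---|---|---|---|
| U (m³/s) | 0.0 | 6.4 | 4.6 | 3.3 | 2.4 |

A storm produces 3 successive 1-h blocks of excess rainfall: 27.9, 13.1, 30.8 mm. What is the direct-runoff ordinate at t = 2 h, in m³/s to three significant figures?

By discrete convolution, Q_j = Σ (P_i / 10 mm) · U_{j−i}.
At t = 2 h (j=2): Q = (27.9/10)·4.6 + (13.1/10)·6.4 + (30.8/10)·0.0 = 21.2 m³/s.

Q ≈ 21.2 m³/s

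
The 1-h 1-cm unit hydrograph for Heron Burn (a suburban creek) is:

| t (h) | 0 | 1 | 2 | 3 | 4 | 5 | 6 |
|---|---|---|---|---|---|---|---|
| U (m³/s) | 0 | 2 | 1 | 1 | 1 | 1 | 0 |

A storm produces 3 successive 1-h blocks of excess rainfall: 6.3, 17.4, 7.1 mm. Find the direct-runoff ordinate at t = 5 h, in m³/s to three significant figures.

By discrete convolution, Q_j = Σ (P_i / 10 mm) · U_{j−i}.
At t = 5 h (j=5): Q = (6.3/10)·1 + (17.4/10)·1 + (7.1/10)·1 = 3.08 m³/s.

Q ≈ 3.08 m³/s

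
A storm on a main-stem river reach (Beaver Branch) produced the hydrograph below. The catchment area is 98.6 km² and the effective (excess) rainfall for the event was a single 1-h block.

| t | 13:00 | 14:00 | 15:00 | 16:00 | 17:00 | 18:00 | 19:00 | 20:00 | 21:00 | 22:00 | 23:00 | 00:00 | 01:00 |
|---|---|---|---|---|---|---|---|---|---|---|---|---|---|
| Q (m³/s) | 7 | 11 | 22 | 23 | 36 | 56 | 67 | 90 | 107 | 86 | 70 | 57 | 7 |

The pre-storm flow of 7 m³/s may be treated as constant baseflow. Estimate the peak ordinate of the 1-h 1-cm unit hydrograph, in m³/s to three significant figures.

Direct runoff: 0.0, 4.0, 15.0, 16.0, 29.0, 49.0, 60.0, 83.0, 100.0, 79.0, 63.0, 50.0, 0.0 m³/s; ΣQ_DR = 548.0 m³/s, peak = 100.0 m³/s.
Runoff depth d = ΣQ_DR·Δt / A = 548.0 × 3600 / (98.6 km²) = 20.01 mm.
The 1-cm UH is the DRH scaled by (10 mm)/d, so U_p = 100.0 × 10/20.01 = 50.0 m³/s.

U_p ≈ 50.0 m³/s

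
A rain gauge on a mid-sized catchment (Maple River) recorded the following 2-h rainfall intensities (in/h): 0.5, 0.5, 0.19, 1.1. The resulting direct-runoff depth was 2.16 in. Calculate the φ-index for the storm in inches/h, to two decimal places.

Only the 3 blocks with intensity above φ contribute runoff: 0.5, 0.5, 1.1 in/h.
Σ(I−φ)·Δt = d  ⇒  (0.5+0.5+1.1 − 3φ)·2 = 2.16
φ = (2.100 − 2.16/2) / 3 = 0.34 in/h.

φ ≈ 0.34 in/h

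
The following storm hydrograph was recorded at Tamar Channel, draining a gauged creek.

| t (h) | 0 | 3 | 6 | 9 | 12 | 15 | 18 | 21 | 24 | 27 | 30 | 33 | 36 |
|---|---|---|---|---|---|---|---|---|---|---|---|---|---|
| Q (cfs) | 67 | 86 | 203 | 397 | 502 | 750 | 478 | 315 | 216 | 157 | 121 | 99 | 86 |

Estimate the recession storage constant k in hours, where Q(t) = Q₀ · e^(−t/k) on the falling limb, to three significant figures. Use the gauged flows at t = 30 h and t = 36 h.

k ≈ 17.6 h

On the falling limb, Q drops from 121 to 86 cfs between t = 30 h and t = 36 h (Δt = 6 h).
k = −Δt / ln(Q₂/Q₁) = −6 / ln(86/121) = 17.6 h.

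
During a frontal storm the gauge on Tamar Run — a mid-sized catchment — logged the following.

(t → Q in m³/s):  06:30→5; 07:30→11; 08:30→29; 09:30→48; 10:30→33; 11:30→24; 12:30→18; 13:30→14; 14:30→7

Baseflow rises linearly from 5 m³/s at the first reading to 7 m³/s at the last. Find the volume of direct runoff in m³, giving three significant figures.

V ≈ 4.86 × 10^5 m³

Direct-runoff ordinates (Q − Q_b): 0.00, 5.75, 23.50, 42.25, 27.00, 17.75, 11.50, 7.25, 0.00 m³/s.
ΣQ_DR = 135.0 m³/s.
With Δt = 1 h = 3600 s, V = ΣQ_DR · Δt = 135.0 × 3600 = 4.86 × 10^5 m³.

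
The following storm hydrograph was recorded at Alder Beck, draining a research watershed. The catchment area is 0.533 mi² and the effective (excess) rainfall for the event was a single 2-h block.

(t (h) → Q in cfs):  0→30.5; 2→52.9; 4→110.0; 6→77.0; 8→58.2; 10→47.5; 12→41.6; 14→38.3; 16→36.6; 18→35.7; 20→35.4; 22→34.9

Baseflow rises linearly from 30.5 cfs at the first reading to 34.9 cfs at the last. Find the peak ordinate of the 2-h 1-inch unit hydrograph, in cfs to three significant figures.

U_p ≈ 65.6 cfs

Direct runoff: 0.00, 22.00, 78.70, 45.30, 26.10, 15.00, 8.70, 5.00, 2.90, 1.60, 0.90, 0.00 cfs; ΣQ_DR = 206.2 cfs, peak = 78.70 cfs.
Runoff depth d = ΣQ_DR·Δt / A = 206.2 × 7200 / (0.533 mi²) = 1.199 in.
The 1-inch UH is the DRH scaled by (1 in)/d, so U_p = 78.70 × 1/1.199 = 65.6 cfs.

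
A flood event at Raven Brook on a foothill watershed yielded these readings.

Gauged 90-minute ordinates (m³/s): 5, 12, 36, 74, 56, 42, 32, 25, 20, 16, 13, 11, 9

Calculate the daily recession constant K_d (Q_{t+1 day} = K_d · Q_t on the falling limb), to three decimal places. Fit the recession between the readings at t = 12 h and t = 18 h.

Between t = 12 h and t = 18 h the flow falls from 20 to 9 m³/s over 4×1.5 h = 6 h.
Per-interval ratio K = (9/20)^(1/4) = 0.8190; K_d = K^(24/1.5) = 0.041.

K_d ≈ 0.041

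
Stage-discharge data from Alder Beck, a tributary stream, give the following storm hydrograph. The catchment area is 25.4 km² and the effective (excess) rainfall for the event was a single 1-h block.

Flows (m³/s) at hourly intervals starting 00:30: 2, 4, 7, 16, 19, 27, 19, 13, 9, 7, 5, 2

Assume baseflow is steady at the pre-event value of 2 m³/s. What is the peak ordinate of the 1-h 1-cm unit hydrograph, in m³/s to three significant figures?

Direct runoff: 0.0, 2.0, 5.0, 14.0, 17.0, 25.0, 17.0, 11.0, 7.0, 5.0, 3.0, 0.0 m³/s; ΣQ_DR = 106.0 m³/s, peak = 25.0 m³/s.
Runoff depth d = ΣQ_DR·Δt / A = 106.0 × 3600 / (25.4 km²) = 15.02 mm.
The 1-cm UH is the DRH scaled by (10 mm)/d, so U_p = 25.0 × 10/15.02 = 16.6 m³/s.

U_p ≈ 16.6 m³/s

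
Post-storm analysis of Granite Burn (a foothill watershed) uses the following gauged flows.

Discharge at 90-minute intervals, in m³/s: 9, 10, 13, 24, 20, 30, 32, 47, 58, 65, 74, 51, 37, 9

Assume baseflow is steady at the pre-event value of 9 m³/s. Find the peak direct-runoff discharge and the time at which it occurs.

Subtracting baseflow gives direct-runoff ordinates: 0.0, 1.0, 4.0, 15.0, 11.0, 21.0, 23.0, 38.0, 49.0, 56.0, 65.0, 42.0, 28.0, 0.0 m³/s.
The maximum is 65.0 m³/s, occurring at the reading for t = 15 h.

Q_p = 65.0 m³/s at t = 15 h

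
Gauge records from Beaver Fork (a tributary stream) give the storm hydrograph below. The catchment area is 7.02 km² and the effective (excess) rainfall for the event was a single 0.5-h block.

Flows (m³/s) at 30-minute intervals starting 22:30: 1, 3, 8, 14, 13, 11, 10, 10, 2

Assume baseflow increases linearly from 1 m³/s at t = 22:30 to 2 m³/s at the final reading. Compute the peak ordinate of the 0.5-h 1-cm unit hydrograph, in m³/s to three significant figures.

Direct runoff: 0.00, 1.88, 6.75, 12.62, 11.50, 9.38, 8.25, 8.12, 0.00 m³/s; ΣQ_DR = 58.50 m³/s, peak = 12.62 m³/s.
Runoff depth d = ΣQ_DR·Δt / A = 58.50 × 1800 / (7.02 km²) = 15.00 mm.
The 1-cm UH is the DRH scaled by (10 mm)/d, so U_p = 12.62 × 10/15.00 = 8.42 m³/s.

U_p ≈ 8.42 m³/s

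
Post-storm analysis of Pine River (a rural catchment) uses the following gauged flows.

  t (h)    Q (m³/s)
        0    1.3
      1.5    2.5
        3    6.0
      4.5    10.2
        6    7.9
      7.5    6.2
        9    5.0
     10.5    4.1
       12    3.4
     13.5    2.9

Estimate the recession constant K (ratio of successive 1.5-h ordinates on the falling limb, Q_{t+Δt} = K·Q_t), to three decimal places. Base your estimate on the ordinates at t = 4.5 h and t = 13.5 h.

Using the recession-limb readings at t = 4.5 h and t = 13.5 h: Q falls from 10.2 to 2.9 m³/s over 6 intervals.
K = (Q₂/Q₁)^(1/6) = (2.9/10.2)^(1/6) = 0.811.

K ≈ 0.811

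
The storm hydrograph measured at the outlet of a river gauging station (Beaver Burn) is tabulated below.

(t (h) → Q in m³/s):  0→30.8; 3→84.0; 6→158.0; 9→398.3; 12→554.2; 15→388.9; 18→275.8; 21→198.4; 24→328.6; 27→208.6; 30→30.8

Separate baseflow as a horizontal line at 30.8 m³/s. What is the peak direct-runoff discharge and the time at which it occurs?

Subtracting baseflow gives direct-runoff ordinates: 0.0, 53.2, 127.2, 367.5, 523.4, 358.1, 245.0, 167.6, 297.8, 177.8, 0.0 m³/s.
The maximum is 523.4 m³/s, occurring at the reading for t = 12 h.

Q_p = 523.4 m³/s at t = 12 h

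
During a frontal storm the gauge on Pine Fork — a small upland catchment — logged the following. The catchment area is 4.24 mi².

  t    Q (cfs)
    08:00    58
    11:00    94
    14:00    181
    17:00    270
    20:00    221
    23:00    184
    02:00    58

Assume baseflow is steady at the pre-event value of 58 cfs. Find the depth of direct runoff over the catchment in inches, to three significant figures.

Direct runoff: 0.0, 36.0, 123.0, 212.0, 163.0, 126.0, 0.0 cfs; ΣQ_DR = 660.0 cfs.
V = ΣQ_DR · Δt = 660.0 × 10800 s = 7.128 × 10^6 ft³.
Over A = 4.24 mi², depth = V / A = 0.724 in.

d ≈ 0.724 in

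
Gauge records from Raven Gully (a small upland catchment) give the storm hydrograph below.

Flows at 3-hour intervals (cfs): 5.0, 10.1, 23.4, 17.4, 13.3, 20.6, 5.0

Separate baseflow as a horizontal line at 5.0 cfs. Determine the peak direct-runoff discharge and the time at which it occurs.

Subtracting baseflow gives direct-runoff ordinates: 0.0, 5.1, 18.4, 12.4, 8.3, 15.6, 0.0 cfs.
The maximum is 18.4 cfs, occurring at the reading for t = 6 h.

Q_p = 18.4 cfs at t = 6 h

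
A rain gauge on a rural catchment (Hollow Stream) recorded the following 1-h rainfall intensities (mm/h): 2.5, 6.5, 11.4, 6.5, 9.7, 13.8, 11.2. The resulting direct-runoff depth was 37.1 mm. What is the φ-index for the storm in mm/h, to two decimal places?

Only the 6 blocks with intensity above φ contribute runoff: 6.5, 11.4, 6.5, 9.7, 13.8, 11.2 mm/h.
Σ(I−φ)·Δt = d  ⇒  (6.5+11.4+6.5+9.7+13.8+11.2 − 6φ)·1 = 37.1
φ = (59.10 − 37.1/1) / 6 = 3.67 mm/h.

φ ≈ 3.67 mm/h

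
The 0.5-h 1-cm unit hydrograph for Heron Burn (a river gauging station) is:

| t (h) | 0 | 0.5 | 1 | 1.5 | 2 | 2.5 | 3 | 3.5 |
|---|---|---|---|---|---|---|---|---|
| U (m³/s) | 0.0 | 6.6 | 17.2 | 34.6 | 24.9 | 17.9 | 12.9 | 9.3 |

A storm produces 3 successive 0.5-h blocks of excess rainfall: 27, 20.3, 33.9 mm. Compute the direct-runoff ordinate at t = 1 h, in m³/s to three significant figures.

Q ≈ 59.8 m³/s

By discrete convolution, Q_j = Σ (P_i / 10 mm) · U_{j−i}.
At t = 1 h (j=2): Q = (27/10)·17.2 + (20.3/10)·6.6 + (33.9/10)·0.0 = 59.8 m³/s.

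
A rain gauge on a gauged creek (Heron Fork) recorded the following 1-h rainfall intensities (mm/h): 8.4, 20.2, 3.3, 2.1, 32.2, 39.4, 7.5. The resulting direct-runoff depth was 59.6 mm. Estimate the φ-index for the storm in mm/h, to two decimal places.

Only the 3 blocks with intensity above φ contribute runoff: 20.2, 32.2, 39.4 mm/h.
Σ(I−φ)·Δt = d  ⇒  (20.2+32.2+39.4 − 3φ)·1 = 59.6
φ = (91.80 − 59.6/1) / 3 = 10.73 mm/h.

φ ≈ 10.73 mm/h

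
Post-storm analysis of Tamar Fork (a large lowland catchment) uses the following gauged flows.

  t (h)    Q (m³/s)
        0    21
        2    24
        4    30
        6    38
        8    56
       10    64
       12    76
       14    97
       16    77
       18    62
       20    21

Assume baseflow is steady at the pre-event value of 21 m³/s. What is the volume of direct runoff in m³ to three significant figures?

V ≈ 2.41 × 10^6 m³

Direct-runoff ordinates (Q − Q_b): 0.0, 3.0, 9.0, 17.0, 35.0, 43.0, 55.0, 76.0, 56.0, 41.0, 0.0 m³/s.
ΣQ_DR = 335.0 m³/s.
With Δt = 2 h = 7200 s, V = ΣQ_DR · Δt = 335.0 × 7200 = 2.41 × 10^6 m³.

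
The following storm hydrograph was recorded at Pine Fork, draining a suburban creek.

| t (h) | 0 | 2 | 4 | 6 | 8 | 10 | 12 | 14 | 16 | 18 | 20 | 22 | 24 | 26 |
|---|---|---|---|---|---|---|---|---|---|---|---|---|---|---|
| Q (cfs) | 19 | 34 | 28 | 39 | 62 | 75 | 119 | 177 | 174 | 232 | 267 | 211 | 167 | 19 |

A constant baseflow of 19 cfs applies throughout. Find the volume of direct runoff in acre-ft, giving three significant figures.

Direct-runoff ordinates (Q − Q_b): 0.0, 15.0, 9.0, 20.0, 43.0, 56.0, 100.0, 158.0, 155.0, 213.0, 248.0, 192.0, 148.0, 0.0 cfs.
ΣQ_DR = 1357 cfs.
With Δt = 2 h = 7200 s, V = ΣQ_DR · Δt = 1357 × 7200 = 9.77 × 10^6 ft³ = 224 acre-ft.

V ≈ 224 acre-ft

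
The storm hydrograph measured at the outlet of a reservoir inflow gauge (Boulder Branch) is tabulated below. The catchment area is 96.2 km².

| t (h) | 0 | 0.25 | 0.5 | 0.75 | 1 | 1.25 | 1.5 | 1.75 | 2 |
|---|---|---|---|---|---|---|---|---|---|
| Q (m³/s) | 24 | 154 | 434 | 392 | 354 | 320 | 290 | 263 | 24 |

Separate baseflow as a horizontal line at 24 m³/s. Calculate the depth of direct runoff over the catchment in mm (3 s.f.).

Direct runoff: 0.0, 130.0, 410.0, 368.0, 330.0, 296.0, 266.0, 239.0, 0.0 m³/s; ΣQ_DR = 2039 m³/s.
V = ΣQ_DR · Δt = 2039 × 900 s = 1.835 × 10^6 m³.
Over A = 96.2 km², depth = V / A = 19.1 mm.

d ≈ 19.1 mm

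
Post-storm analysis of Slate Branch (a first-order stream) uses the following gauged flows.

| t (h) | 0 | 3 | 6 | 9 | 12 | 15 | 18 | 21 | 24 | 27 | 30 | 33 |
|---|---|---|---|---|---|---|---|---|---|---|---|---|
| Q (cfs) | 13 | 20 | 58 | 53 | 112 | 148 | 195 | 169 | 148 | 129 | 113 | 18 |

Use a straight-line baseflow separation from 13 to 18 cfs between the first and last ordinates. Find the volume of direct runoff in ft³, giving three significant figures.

Direct-runoff ordinates (Q − Q_b): 0.00, 6.55, 44.09, 38.64, 97.18, 132.73, 179.27, 152.82, 131.36, 111.91, 95.45, 0.00 cfs.
ΣQ_DR = 990.0 cfs.
With Δt = 3 h = 10800 s, V = ΣQ_DR · Δt = 990.0 × 10800 = 1.07 × 10^7 ft³.

V ≈ 1.07 × 10^7 ft³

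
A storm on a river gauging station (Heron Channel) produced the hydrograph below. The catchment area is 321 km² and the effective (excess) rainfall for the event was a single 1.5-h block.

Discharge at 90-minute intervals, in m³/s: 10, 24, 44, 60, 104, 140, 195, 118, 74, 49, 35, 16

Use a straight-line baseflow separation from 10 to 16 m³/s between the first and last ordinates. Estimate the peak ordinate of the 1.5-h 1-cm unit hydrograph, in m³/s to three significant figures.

U_p ≈ 152 m³/s

Direct runoff: 0.00, 13.45, 32.91, 48.36, 91.82, 127.27, 181.73, 104.18, 59.64, 34.09, 19.55, 0.00 m³/s; ΣQ_DR = 713.0 m³/s, peak = 181.73 m³/s.
Runoff depth d = ΣQ_DR·Δt / A = 713.0 × 5400 / (321 km²) = 11.99 mm.
The 1-cm UH is the DRH scaled by (10 mm)/d, so U_p = 181.73 × 10/11.99 = 152 m³/s.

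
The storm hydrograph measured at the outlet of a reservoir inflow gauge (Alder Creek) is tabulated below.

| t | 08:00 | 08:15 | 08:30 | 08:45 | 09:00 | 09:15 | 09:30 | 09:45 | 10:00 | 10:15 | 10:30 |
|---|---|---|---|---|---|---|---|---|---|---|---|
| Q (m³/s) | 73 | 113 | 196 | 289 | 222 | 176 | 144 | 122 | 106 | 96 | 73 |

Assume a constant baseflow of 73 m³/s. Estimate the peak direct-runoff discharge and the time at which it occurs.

Subtracting baseflow gives direct-runoff ordinates: 0.0, 40.0, 123.0, 216.0, 149.0, 103.0, 71.0, 49.0, 33.0, 23.0, 0.0 m³/s.
The maximum is 216.0 m³/s, occurring at the reading for t = 08:45.

Q_p = 216.0 m³/s at t = 08:45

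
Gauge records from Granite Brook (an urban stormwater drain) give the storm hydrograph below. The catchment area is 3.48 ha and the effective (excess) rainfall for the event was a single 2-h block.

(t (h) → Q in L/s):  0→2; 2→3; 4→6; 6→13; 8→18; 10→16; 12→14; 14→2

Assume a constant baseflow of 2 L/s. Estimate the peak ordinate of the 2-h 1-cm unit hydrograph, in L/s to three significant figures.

Direct runoff: 0.0, 1.0, 4.0, 11.0, 16.0, 14.0, 12.0, 0.0 L/s; ΣQ_DR = 58.00 L/s, peak = 16.0 L/s.
Runoff depth d = ΣQ_DR·Δt / A = 58.00 × 7200 / (3.48 ha) = 12.00 mm.
The 1-cm UH is the DRH scaled by (10 mm)/d, so U_p = 16.0 × 10/12.00 = 13.3 L/s.

U_p ≈ 13.3 L/s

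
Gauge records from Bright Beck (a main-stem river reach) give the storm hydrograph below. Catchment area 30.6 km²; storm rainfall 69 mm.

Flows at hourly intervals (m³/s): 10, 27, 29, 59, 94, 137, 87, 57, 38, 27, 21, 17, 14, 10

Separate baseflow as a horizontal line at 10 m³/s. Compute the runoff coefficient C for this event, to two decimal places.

C ≈ 0.83

ΣQ_DR = 487.0 m³/s; V = ΣQ_DR·Δt = 1.753 × 10^6 m³.
Runoff depth d = V / A = 57.29 mm.
C = d / P = 57.29 / 69 = 0.83.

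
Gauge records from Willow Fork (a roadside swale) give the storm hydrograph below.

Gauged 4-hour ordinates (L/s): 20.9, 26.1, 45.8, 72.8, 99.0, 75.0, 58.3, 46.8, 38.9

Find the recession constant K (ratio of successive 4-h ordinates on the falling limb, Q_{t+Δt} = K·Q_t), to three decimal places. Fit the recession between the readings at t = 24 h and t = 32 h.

Using the recession-limb readings at t = 24 h and t = 32 h: Q falls from 58.3 to 38.9 L/s over 2 intervals.
K = (Q₂/Q₁)^(1/2) = (38.9/58.3)^(1/2) = 0.817.

K ≈ 0.817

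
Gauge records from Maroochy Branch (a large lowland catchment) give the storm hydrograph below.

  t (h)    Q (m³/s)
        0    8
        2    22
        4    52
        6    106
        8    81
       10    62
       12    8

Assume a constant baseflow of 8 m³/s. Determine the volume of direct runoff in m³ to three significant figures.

V ≈ 2.04 × 10^6 m³

Direct-runoff ordinates (Q − Q_b): 0.0, 14.0, 44.0, 98.0, 73.0, 54.0, 0.0 m³/s.
ΣQ_DR = 283.0 m³/s.
With Δt = 2 h = 7200 s, V = ΣQ_DR · Δt = 283.0 × 7200 = 2.04 × 10^6 m³.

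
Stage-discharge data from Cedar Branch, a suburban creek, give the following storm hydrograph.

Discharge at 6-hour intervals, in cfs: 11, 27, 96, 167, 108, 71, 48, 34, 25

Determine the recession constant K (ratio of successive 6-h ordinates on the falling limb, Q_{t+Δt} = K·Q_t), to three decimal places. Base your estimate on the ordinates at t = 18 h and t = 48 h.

Using the recession-limb readings at t = 18 h and t = 48 h: Q falls from 167 to 25 cfs over 5 intervals.
K = (Q₂/Q₁)^(1/5) = (25/167)^(1/5) = 0.684.

K ≈ 0.684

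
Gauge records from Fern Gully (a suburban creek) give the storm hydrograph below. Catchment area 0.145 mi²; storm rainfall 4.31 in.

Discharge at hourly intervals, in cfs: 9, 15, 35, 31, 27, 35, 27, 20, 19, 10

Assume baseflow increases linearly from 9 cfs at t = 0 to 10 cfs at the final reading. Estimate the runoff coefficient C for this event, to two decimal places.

C ≈ 0.33

ΣQ_DR = 133.0 cfs; V = ΣQ_DR·Δt = 4.788 × 10^5 ft³.
Runoff depth d = V / A = 1.421 in.
C = d / P = 1.421 / 4.31 = 0.33.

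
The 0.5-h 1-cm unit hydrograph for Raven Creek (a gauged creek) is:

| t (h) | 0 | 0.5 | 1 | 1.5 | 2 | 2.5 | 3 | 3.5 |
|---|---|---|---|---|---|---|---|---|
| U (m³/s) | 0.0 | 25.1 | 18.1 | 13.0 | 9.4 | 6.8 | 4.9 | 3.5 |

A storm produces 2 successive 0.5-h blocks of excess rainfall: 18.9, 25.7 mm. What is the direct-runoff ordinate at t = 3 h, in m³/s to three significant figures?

By discrete convolution, Q_j = Σ (P_i / 10 mm) · U_{j−i}.
At t = 3 h (j=6): Q = (18.9/10)·4.9 + (25.7/10)·6.8 = 26.7 m³/s.

Q ≈ 26.7 m³/s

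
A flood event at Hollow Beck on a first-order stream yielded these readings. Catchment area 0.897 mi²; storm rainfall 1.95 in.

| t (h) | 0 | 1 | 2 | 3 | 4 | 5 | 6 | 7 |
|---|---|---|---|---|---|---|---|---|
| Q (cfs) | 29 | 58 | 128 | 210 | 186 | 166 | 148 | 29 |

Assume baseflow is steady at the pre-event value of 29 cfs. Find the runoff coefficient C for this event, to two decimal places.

C ≈ 0.64

ΣQ_DR = 722.0 cfs; V = ΣQ_DR·Δt = 2.599 × 10^6 ft³.
Runoff depth d = V / A = 1.247 in.
C = d / P = 1.247 / 1.95 = 0.64.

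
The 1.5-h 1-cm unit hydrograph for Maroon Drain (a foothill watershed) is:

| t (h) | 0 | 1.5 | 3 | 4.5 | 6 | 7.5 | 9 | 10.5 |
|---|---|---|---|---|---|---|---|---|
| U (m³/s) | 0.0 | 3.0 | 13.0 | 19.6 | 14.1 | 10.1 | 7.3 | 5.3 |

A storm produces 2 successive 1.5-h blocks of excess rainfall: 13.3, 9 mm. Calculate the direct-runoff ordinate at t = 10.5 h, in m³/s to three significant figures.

Q ≈ 13.6 m³/s

By discrete convolution, Q_j = Σ (P_i / 10 mm) · U_{j−i}.
At t = 10.5 h (j=7): Q = (13.3/10)·5.3 + (9/10)·7.3 = 13.6 m³/s.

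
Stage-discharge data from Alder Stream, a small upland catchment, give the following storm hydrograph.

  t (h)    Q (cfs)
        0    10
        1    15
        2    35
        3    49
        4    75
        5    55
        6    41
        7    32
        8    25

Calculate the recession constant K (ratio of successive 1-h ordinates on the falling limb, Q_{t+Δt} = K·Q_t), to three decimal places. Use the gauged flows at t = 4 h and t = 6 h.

K ≈ 0.739

Using the recession-limb readings at t = 4 h and t = 6 h: Q falls from 75 to 41 cfs over 2 intervals.
K = (Q₂/Q₁)^(1/2) = (41/75)^(1/2) = 0.739.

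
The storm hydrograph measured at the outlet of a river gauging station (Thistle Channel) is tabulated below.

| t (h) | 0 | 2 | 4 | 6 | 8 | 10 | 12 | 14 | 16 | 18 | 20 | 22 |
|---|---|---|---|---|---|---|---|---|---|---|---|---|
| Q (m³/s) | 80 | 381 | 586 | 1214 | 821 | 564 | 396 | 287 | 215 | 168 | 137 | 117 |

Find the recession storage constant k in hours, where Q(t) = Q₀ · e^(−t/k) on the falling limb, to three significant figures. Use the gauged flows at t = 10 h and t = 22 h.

On the falling limb, Q drops from 564 to 117 m³/s between t = 10 h and t = 22 h (Δt = 12 h).
k = −Δt / ln(Q₂/Q₁) = −12 / ln(117/564) = 7.63 h.

k ≈ 7.63 h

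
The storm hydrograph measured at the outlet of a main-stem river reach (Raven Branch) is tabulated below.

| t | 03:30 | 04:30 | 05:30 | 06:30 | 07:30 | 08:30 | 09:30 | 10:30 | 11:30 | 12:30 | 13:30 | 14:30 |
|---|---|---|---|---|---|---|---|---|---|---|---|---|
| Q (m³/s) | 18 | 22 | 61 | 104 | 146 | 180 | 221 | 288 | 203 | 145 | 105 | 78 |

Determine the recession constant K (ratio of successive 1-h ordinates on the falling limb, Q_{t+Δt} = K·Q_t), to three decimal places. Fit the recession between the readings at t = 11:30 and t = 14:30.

K ≈ 0.727

Using the recession-limb readings at t = 11:30 and t = 14:30: Q falls from 203 to 78 m³/s over 3 intervals.
K = (Q₂/Q₁)^(1/3) = (78/203)^(1/3) = 0.727.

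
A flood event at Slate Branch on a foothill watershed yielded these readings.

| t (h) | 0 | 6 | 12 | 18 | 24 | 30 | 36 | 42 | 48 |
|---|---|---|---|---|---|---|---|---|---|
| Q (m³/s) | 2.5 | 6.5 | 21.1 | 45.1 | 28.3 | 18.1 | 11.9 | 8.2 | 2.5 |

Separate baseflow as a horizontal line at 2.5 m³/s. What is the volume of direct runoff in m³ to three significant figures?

Direct-runoff ordinates (Q − Q_b): 0.0, 4.0, 18.6, 42.6, 25.8, 15.6, 9.4, 5.7, 0.0 m³/s.
ΣQ_DR = 121.7 m³/s.
With Δt = 6 h = 21600 s, V = ΣQ_DR · Δt = 121.7 × 21600 = 2.63 × 10^6 m³.

V ≈ 2.63 × 10^6 m³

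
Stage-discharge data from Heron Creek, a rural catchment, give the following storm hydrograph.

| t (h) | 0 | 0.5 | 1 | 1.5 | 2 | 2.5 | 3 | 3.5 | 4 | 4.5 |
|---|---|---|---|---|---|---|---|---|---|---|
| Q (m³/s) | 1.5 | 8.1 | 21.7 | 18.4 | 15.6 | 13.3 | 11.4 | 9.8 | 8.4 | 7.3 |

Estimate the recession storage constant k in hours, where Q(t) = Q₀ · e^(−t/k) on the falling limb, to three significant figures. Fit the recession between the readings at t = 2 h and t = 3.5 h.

On the falling limb, Q drops from 15.6 to 9.8 m³/s between t = 2 h and t = 3.5 h (Δt = 1.5 h).
k = −Δt / ln(Q₂/Q₁) = −1.5 / ln(9.8/15.6) = 3.23 h.

k ≈ 3.23 h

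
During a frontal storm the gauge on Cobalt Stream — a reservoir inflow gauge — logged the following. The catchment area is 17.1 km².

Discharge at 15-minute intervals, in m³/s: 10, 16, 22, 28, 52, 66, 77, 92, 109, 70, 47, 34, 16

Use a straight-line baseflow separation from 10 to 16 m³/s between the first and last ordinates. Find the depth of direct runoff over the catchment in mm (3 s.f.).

d ≈ 24.7 mm

Direct runoff: 0.00, 5.50, 11.00, 16.50, 40.00, 53.50, 64.00, 78.50, 95.00, 55.50, 32.00, 18.50, 0.00 m³/s; ΣQ_DR = 470.0 m³/s.
V = ΣQ_DR · Δt = 470.0 × 900 s = 4.230 × 10^5 m³.
Over A = 17.1 km², depth = V / A = 24.7 mm.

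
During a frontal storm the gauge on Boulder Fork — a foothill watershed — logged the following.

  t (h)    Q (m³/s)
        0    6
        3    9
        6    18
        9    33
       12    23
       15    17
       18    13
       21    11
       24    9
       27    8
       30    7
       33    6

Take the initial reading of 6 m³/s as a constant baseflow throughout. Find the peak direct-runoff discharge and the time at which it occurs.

Q_p = 27.0 m³/s at t = 9 h

Subtracting baseflow gives direct-runoff ordinates: 0.0, 3.0, 12.0, 27.0, 17.0, 11.0, 7.0, 5.0, 3.0, 2.0, 1.0, 0.0 m³/s.
The maximum is 27.0 m³/s, occurring at the reading for t = 9 h.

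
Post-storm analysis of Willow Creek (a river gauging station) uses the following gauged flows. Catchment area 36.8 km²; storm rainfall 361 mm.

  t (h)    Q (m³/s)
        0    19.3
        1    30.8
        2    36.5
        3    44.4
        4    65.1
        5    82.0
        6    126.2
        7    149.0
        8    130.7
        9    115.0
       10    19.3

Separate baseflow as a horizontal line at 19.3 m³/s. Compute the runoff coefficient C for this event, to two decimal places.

C ≈ 0.16

ΣQ_DR = 606.0 m³/s; V = ΣQ_DR·Δt = 2.182 × 10^6 m³.
Runoff depth d = V / A = 59.28 mm.
C = d / P = 59.28 / 361 = 0.16.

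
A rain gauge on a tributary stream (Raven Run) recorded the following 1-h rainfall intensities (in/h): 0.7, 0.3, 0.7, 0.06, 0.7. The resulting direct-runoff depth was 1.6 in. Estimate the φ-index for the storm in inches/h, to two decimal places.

φ ≈ 0.20 in/h

Only the 4 blocks with intensity above φ contribute runoff: 0.7, 0.3, 0.7, 0.7 in/h.
Σ(I−φ)·Δt = d  ⇒  (0.7+0.3+0.7+0.7 − 4φ)·1 = 1.6
φ = (2.400 − 1.6/1) / 4 = 0.20 in/h.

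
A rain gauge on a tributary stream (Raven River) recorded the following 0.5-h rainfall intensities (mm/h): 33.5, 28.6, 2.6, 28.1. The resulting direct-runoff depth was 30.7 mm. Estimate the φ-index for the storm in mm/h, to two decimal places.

φ ≈ 9.60 mm/h

Only the 3 blocks with intensity above φ contribute runoff: 33.5, 28.6, 28.1 mm/h.
Σ(I−φ)·Δt = d  ⇒  (33.5+28.6+28.1 − 3φ)·0.5 = 30.7
φ = (90.20 − 30.7/0.5) / 3 = 9.60 mm/h.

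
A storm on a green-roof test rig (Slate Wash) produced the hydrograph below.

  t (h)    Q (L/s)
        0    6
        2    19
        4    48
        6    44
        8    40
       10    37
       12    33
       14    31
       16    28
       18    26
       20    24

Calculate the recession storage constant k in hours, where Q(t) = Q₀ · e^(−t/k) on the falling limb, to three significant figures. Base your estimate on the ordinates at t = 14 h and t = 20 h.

On the falling limb, Q drops from 31 to 24 L/s between t = 14 h and t = 20 h (Δt = 6 h).
k = −Δt / ln(Q₂/Q₁) = −6 / ln(24/31) = 23.4 h.

k ≈ 23.4 h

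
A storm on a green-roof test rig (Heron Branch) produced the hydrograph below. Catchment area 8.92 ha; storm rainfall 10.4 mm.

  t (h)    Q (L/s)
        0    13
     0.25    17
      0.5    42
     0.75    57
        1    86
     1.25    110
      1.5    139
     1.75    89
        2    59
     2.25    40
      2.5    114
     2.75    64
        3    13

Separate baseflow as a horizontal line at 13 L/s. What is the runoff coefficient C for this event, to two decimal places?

C ≈ 0.65

ΣQ_DR = 674.0 L/s; V = ΣQ_DR·Δt = 6.066 × 10^5 L.
Runoff depth d = V / A = 6.800 mm.
C = d / P = 6.800 / 10.4 = 0.65.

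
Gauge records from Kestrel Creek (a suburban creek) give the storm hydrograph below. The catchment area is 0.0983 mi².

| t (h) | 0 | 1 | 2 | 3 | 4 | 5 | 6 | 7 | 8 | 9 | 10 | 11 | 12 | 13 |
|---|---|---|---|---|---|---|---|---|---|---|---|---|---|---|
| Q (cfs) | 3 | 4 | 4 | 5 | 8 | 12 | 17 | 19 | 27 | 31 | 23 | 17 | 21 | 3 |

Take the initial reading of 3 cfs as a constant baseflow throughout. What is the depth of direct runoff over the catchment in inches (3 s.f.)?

Direct runoff: 0.0, 1.0, 1.0, 2.0, 5.0, 9.0, 14.0, 16.0, 24.0, 28.0, 20.0, 14.0, 18.0, 0.0 cfs; ΣQ_DR = 152.0 cfs.
V = ΣQ_DR · Δt = 152.0 × 3600 s = 5.472 × 10^5 ft³.
Over A = 0.0983 mi², depth = V / A = 2.40 in.

d ≈ 2.40 in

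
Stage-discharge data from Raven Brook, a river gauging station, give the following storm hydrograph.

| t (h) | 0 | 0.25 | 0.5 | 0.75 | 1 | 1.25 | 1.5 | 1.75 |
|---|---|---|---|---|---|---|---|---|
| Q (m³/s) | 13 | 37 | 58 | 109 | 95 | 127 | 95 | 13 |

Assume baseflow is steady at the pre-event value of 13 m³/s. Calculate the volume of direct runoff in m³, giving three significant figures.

Direct-runoff ordinates (Q − Q_b): 0.0, 24.0, 45.0, 96.0, 82.0, 114.0, 82.0, 0.0 m³/s.
ΣQ_DR = 443.0 m³/s.
With Δt = 0.25 h = 900 s, V = ΣQ_DR · Δt = 443.0 × 900 = 3.99 × 10^5 m³.

V ≈ 3.99 × 10^5 m³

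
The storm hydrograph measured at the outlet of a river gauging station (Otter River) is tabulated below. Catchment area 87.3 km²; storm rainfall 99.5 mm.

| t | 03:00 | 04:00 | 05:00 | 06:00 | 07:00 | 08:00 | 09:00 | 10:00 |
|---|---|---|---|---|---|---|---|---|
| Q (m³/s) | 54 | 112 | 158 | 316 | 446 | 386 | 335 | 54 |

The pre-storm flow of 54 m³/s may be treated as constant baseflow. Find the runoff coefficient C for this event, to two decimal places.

C ≈ 0.59

ΣQ_DR = 1429 m³/s; V = ΣQ_DR·Δt = 5.144 × 10^6 m³.
Runoff depth d = V / A = 58.93 mm.
C = d / P = 58.93 / 99.5 = 0.59.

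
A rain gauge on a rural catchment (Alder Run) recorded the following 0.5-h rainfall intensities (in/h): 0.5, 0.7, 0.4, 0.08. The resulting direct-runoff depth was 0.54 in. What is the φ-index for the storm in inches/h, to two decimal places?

φ ≈ 0.17 in/h

Only the 3 blocks with intensity above φ contribute runoff: 0.5, 0.7, 0.4 in/h.
Σ(I−φ)·Δt = d  ⇒  (0.5+0.7+0.4 − 3φ)·0.5 = 0.54
φ = (1.600 − 0.54/0.5) / 3 = 0.17 in/h.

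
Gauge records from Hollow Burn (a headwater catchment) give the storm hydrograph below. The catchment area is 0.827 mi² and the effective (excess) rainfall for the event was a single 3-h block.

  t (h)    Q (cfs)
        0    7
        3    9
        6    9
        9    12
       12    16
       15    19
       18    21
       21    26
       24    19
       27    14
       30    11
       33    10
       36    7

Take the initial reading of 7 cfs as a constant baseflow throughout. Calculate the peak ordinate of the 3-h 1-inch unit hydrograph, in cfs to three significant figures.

Direct runoff: 0.0, 2.0, 2.0, 5.0, 9.0, 12.0, 14.0, 19.0, 12.0, 7.0, 4.0, 3.0, 0.0 cfs; ΣQ_DR = 89.00 cfs, peak = 19.0 cfs.
Runoff depth d = ΣQ_DR·Δt / A = 89.00 × 10800 / (0.827 mi²) = 0.5003 in.
The 1-inch UH is the DRH scaled by (1 in)/d, so U_p = 19.0 × 1/0.5003 = 38.0 cfs.

U_p ≈ 38.0 cfs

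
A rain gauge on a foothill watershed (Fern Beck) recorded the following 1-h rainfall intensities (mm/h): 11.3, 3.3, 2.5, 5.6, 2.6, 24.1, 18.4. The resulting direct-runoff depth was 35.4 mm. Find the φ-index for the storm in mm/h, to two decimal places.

Only the 3 blocks with intensity above φ contribute runoff: 11.3, 24.1, 18.4 mm/h.
Σ(I−φ)·Δt = d  ⇒  (11.3+24.1+18.4 − 3φ)·1 = 35.4
φ = (53.80 − 35.4/1) / 3 = 6.13 mm/h.

φ ≈ 6.13 mm/h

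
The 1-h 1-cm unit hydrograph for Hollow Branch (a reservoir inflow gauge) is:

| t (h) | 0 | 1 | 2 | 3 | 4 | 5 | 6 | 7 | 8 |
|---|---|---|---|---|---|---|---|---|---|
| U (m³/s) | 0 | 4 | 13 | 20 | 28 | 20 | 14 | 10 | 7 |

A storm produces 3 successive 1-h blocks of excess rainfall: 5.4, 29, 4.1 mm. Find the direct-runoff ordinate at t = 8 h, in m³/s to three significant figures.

By discrete convolution, Q_j = Σ (P_i / 10 mm) · U_{j−i}.
At t = 8 h (j=8): Q = (5.4/10)·7 + (29/10)·10 + (4.1/10)·14 = 38.5 m³/s.

Q ≈ 38.5 m³/s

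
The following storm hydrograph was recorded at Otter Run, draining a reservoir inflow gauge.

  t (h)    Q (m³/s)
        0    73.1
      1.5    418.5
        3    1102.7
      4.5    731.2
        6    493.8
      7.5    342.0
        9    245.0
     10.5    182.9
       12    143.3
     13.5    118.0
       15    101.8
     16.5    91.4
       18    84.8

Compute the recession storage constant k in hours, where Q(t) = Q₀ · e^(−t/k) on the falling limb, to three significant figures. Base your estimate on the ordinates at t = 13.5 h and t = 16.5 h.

k ≈ 11.7 h

On the falling limb, Q drops from 118.0 to 91.4 m³/s between t = 13.5 h and t = 16.5 h (Δt = 3 h).
k = −Δt / ln(Q₂/Q₁) = −3 / ln(91.4/118.0) = 11.7 h.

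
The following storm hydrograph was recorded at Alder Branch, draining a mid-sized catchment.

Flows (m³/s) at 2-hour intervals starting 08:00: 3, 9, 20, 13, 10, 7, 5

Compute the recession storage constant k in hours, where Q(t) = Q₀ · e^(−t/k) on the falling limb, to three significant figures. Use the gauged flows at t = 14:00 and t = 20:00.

k ≈ 6.28 h

On the falling limb, Q drops from 13 to 5 m³/s between t = 14:00 and t = 20:00 (Δt = 6 h).
k = −Δt / ln(Q₂/Q₁) = −6 / ln(5/13) = 6.28 h.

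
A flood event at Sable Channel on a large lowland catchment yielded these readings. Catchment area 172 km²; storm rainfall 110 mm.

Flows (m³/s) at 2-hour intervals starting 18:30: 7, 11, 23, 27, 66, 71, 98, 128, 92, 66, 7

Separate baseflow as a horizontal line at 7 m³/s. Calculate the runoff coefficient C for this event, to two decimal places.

C ≈ 0.20

ΣQ_DR = 519.0 m³/s; V = ΣQ_DR·Δt = 3.737 × 10^6 m³.
Runoff depth d = V / A = 21.73 mm.
C = d / P = 21.73 / 110 = 0.20.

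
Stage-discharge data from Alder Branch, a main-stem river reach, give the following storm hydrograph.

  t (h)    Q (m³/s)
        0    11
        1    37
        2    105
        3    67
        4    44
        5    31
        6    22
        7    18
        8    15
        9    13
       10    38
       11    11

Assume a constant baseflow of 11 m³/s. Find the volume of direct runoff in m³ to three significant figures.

Direct-runoff ordinates (Q − Q_b): 0.0, 26.0, 94.0, 56.0, 33.0, 20.0, 11.0, 7.0, 4.0, 2.0, 27.0, 0.0 m³/s.
ΣQ_DR = 280.0 m³/s.
With Δt = 1 h = 3600 s, V = ΣQ_DR · Δt = 280.0 × 3600 = 1.01 × 10^6 m³.

V ≈ 1.01 × 10^6 m³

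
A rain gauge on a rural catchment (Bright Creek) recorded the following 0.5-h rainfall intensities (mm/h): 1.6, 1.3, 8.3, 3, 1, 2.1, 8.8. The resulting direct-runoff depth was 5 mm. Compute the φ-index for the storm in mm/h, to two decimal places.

φ ≈ 3.55 mm/h

Only the 2 blocks with intensity above φ contribute runoff: 8.3, 8.8 mm/h.
Σ(I−φ)·Δt = d  ⇒  (8.3+8.8 − 2φ)·0.5 = 5
φ = (17.10 − 5/0.5) / 2 = 3.55 mm/h.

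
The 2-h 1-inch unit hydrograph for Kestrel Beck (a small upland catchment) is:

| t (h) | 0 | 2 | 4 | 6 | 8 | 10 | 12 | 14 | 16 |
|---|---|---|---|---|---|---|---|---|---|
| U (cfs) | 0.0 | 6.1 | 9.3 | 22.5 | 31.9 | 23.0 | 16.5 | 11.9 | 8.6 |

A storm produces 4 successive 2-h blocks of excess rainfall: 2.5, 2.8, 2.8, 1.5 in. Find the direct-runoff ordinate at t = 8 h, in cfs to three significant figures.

By discrete convolution, Q_j = Σ (P_i / 1 in) · U_{j−i}.
At t = 8 h (j=4): Q = (2.5/1)·31.9 + (2.8/1)·22.5 + (2.8/1)·9.3 + (1.5/1)·6.1 = 178 cfs.

Q ≈ 178 cfs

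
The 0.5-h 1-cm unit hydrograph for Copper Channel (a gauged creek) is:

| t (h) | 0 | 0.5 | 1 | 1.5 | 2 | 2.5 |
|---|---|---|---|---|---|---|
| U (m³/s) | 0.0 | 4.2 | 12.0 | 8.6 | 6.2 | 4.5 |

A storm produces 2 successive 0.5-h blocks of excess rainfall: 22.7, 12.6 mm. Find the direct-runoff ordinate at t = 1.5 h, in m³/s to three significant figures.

By discrete convolution, Q_j = Σ (P_i / 10 mm) · U_{j−i}.
At t = 1.5 h (j=3): Q = (22.7/10)·8.6 + (12.6/10)·12.0 = 34.6 m³/s.

Q ≈ 34.6 m³/s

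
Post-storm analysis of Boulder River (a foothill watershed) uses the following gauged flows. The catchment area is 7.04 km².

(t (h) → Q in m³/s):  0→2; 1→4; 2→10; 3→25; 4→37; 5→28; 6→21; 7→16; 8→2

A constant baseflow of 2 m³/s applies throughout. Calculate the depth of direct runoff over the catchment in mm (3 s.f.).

d ≈ 64.9 mm

Direct runoff: 0.0, 2.0, 8.0, 23.0, 35.0, 26.0, 19.0, 14.0, 0.0 m³/s; ΣQ_DR = 127.0 m³/s.
V = ΣQ_DR · Δt = 127.0 × 3600 s = 4.572 × 10^5 m³.
Over A = 7.04 km², depth = V / A = 64.9 mm.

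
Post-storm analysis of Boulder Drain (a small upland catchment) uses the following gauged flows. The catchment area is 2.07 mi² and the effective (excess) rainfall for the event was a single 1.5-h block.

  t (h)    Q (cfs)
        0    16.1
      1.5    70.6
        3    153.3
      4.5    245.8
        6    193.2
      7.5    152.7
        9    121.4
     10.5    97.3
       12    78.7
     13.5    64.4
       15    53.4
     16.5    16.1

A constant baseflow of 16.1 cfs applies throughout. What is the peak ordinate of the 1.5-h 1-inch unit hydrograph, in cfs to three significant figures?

Direct runoff: 0.0, 54.5, 137.2, 229.7, 177.1, 136.6, 105.3, 81.2, 62.6, 48.3, 37.3, 0.0 cfs; ΣQ_DR = 1070 cfs, peak = 229.7 cfs.
Runoff depth d = ΣQ_DR·Δt / A = 1070 × 5400 / (2.07 mi²) = 1.201 in.
The 1-inch UH is the DRH scaled by (1 in)/d, so U_p = 229.7 × 1/1.201 = 191 cfs.

U_p ≈ 191 cfs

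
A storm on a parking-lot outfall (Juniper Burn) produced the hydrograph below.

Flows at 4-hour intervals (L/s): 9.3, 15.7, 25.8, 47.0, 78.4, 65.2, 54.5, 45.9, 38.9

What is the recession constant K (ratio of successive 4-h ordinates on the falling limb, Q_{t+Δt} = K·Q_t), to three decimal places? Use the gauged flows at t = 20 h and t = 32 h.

Using the recession-limb readings at t = 20 h and t = 32 h: Q falls from 65.2 to 38.9 L/s over 3 intervals.
K = (Q₂/Q₁)^(1/3) = (38.9/65.2)^(1/3) = 0.842.

K ≈ 0.842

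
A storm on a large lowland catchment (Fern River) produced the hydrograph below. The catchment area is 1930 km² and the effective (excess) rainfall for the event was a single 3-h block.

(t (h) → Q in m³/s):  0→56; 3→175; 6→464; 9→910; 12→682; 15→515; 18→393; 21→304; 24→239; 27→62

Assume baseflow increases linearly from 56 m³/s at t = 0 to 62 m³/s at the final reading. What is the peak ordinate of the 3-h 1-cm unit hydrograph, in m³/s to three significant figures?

U_p ≈ 474 m³/s

Direct runoff: 0.00, 118.33, 406.67, 852.00, 623.33, 455.67, 333.00, 243.33, 177.67, 0.00 m³/s; ΣQ_DR = 3210 m³/s, peak = 852.00 m³/s.
Runoff depth d = ΣQ_DR·Δt / A = 3210 × 10800 / (1930 km²) = 17.96 mm.
The 1-cm UH is the DRH scaled by (10 mm)/d, so U_p = 852.00 × 10/17.96 = 474 m³/s.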